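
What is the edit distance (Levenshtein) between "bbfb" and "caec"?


Computing edit distance: "bbfb" -> "caec"
DP table:
           c    a    e    c
      0    1    2    3    4
  b   1    1    2    3    4
  b   2    2    2    3    4
  f   3    3    3    3    4
  b   4    4    4    4    4
Edit distance = dp[4][4] = 4

4


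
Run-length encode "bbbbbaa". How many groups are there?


Input: bbbbbaa
Scanning for consecutive runs:
  Group 1: 'b' x 5 (positions 0-4)
  Group 2: 'a' x 2 (positions 5-6)
Total groups: 2

2


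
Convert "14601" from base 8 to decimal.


Input: "14601" in base 8
Positional expansion:
  Digit '1' (value 1) x 8^4 = 4096
  Digit '4' (value 4) x 8^3 = 2048
  Digit '6' (value 6) x 8^2 = 384
  Digit '0' (value 0) x 8^1 = 0
  Digit '1' (value 1) x 8^0 = 1
Sum = 6529

6529


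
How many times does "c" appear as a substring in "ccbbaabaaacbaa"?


Searching for "c" in "ccbbaabaaacbaa"
Scanning each position:
  Position 0: "c" => MATCH
  Position 1: "c" => MATCH
  Position 2: "b" => no
  Position 3: "b" => no
  Position 4: "a" => no
  Position 5: "a" => no
  Position 6: "b" => no
  Position 7: "a" => no
  Position 8: "a" => no
  Position 9: "a" => no
  Position 10: "c" => MATCH
  Position 11: "b" => no
  Position 12: "a" => no
  Position 13: "a" => no
Total occurrences: 3

3


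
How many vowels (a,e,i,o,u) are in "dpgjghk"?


Input: dpgjghk
Checking each character:
  'd' at position 0: consonant
  'p' at position 1: consonant
  'g' at position 2: consonant
  'j' at position 3: consonant
  'g' at position 4: consonant
  'h' at position 5: consonant
  'k' at position 6: consonant
Total vowels: 0

0


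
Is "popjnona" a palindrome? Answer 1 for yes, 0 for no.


Input: popjnona
Reversed: anonjpop
  Compare pos 0 ('p') with pos 7 ('a'): MISMATCH
  Compare pos 1 ('o') with pos 6 ('n'): MISMATCH
  Compare pos 2 ('p') with pos 5 ('o'): MISMATCH
  Compare pos 3 ('j') with pos 4 ('n'): MISMATCH
Result: not a palindrome

0


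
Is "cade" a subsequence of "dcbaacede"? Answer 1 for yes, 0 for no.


Check if "cade" is a subsequence of "dcbaacede"
Greedy scan:
  Position 0 ('d'): no match needed
  Position 1 ('c'): matches sub[0] = 'c'
  Position 2 ('b'): no match needed
  Position 3 ('a'): matches sub[1] = 'a'
  Position 4 ('a'): no match needed
  Position 5 ('c'): no match needed
  Position 6 ('e'): no match needed
  Position 7 ('d'): matches sub[2] = 'd'
  Position 8 ('e'): matches sub[3] = 'e'
All 4 characters matched => is a subsequence

1


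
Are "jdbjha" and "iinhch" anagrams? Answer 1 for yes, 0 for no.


Strings: "jdbjha", "iinhch"
Sorted first:  abdhjj
Sorted second: chhiin
Differ at position 0: 'a' vs 'c' => not anagrams

0


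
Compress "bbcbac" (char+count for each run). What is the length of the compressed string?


Input: bbcbac
Runs:
  'b' x 2 => "b2"
  'c' x 1 => "c1"
  'b' x 1 => "b1"
  'a' x 1 => "a1"
  'c' x 1 => "c1"
Compressed: "b2c1b1a1c1"
Compressed length: 10

10


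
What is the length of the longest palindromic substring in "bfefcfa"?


Input: "bfefcfa"
Checking substrings for palindromes:
  [1:4] "fef" (len 3) => palindrome
  [3:6] "fcf" (len 3) => palindrome
Longest palindromic substring: "fef" with length 3

3


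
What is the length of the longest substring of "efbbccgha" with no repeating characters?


Input: "efbbccgha"
Sliding window (track last position of each char):
  Position 0 ('e'): window [0,0] length 1 -- new best
  Position 1 ('f'): window [0,1] length 2 -- new best
  Position 2 ('b'): window [0,2] length 3 -- new best
  Position 3 ('b'): repeat (last at 2), move window start to 3
  Position 3 ('b'): window [3,3] length 1
  Position 4 ('c'): window [3,4] length 2
  Position 5 ('c'): repeat (last at 4), move window start to 5
  Position 5 ('c'): window [5,5] length 1
  Position 6 ('g'): window [5,6] length 2
  Position 7 ('h'): window [5,7] length 3
  Position 8 ('a'): window [5,8] length 4 -- new best
Longest substring with no repeats: "cgha" with length 4

4


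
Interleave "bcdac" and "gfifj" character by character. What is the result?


Interleaving "bcdac" and "gfifj":
  Position 0: 'b' from first, 'g' from second => "bg"
  Position 1: 'c' from first, 'f' from second => "cf"
  Position 2: 'd' from first, 'i' from second => "di"
  Position 3: 'a' from first, 'f' from second => "af"
  Position 4: 'c' from first, 'j' from second => "cj"
Result: bgcfdiafcj

bgcfdiafcj


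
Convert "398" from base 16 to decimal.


Input: "398" in base 16
Positional expansion:
  Digit '3' (value 3) x 16^2 = 768
  Digit '9' (value 9) x 16^1 = 144
  Digit '8' (value 8) x 16^0 = 8
Sum = 920

920


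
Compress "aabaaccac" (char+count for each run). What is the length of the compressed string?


Input: aabaaccac
Runs:
  'a' x 2 => "a2"
  'b' x 1 => "b1"
  'a' x 2 => "a2"
  'c' x 2 => "c2"
  'a' x 1 => "a1"
  'c' x 1 => "c1"
Compressed: "a2b1a2c2a1c1"
Compressed length: 12

12


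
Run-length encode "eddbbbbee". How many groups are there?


Input: eddbbbbee
Scanning for consecutive runs:
  Group 1: 'e' x 1 (positions 0-0)
  Group 2: 'd' x 2 (positions 1-2)
  Group 3: 'b' x 4 (positions 3-6)
  Group 4: 'e' x 2 (positions 7-8)
Total groups: 4

4


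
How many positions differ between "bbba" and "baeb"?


Comparing "bbba" and "baeb" position by position:
  Position 0: 'b' vs 'b' => same
  Position 1: 'b' vs 'a' => DIFFER
  Position 2: 'b' vs 'e' => DIFFER
  Position 3: 'a' vs 'b' => DIFFER
Positions that differ: 3

3


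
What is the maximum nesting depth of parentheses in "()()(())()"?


Input: "()()(())()"
Tracking depth:
  Position 0 '(': depth becomes 1
  Position 1 ')': depth becomes 0
  Position 2 '(': depth becomes 1
  Position 3 ')': depth becomes 0
  Position 4 '(': depth becomes 1
  Position 5 '(': depth becomes 2
  Position 6 ')': depth becomes 1
  Position 7 ')': depth becomes 0
  Position 8 '(': depth becomes 1
  Position 9 ')': depth becomes 0
Maximum depth reached: 2

2


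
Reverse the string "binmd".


Input: binmd
Reading characters right to left:
  Position 4: 'd'
  Position 3: 'm'
  Position 2: 'n'
  Position 1: 'i'
  Position 0: 'b'
Reversed: dmnib

dmnib


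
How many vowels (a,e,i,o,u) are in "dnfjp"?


Input: dnfjp
Checking each character:
  'd' at position 0: consonant
  'n' at position 1: consonant
  'f' at position 2: consonant
  'j' at position 3: consonant
  'p' at position 4: consonant
Total vowels: 0

0


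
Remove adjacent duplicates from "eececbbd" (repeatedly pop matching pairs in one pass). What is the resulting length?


Input: eececbbd
Stack-based adjacent duplicate removal:
  Read 'e': push. Stack: e
  Read 'e': matches stack top 'e' => pop. Stack: (empty)
  Read 'c': push. Stack: c
  Read 'e': push. Stack: ce
  Read 'c': push. Stack: cec
  Read 'b': push. Stack: cecb
  Read 'b': matches stack top 'b' => pop. Stack: cec
  Read 'd': push. Stack: cecd
Final stack: "cecd" (length 4)

4


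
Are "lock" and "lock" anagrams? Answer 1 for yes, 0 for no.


Strings: "lock", "lock"
Sorted first:  cklo
Sorted second: cklo
Sorted forms match => anagrams

1


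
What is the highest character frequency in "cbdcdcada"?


Input: cbdcdcada
Character counts:
  'a': 2
  'b': 1
  'c': 3
  'd': 3
Maximum frequency: 3

3


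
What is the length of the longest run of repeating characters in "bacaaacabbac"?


Input: "bacaaacabbac"
Scanning for longest run:
  Position 1 ('a'): new char, reset run to 1
  Position 2 ('c'): new char, reset run to 1
  Position 3 ('a'): new char, reset run to 1
  Position 4 ('a'): continues run of 'a', length=2
  Position 5 ('a'): continues run of 'a', length=3
  Position 6 ('c'): new char, reset run to 1
  Position 7 ('a'): new char, reset run to 1
  Position 8 ('b'): new char, reset run to 1
  Position 9 ('b'): continues run of 'b', length=2
  Position 10 ('a'): new char, reset run to 1
  Position 11 ('c'): new char, reset run to 1
Longest run: 'a' with length 3

3


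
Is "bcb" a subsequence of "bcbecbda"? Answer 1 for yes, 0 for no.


Check if "bcb" is a subsequence of "bcbecbda"
Greedy scan:
  Position 0 ('b'): matches sub[0] = 'b'
  Position 1 ('c'): matches sub[1] = 'c'
  Position 2 ('b'): matches sub[2] = 'b'
  Position 3 ('e'): no match needed
  Position 4 ('c'): no match needed
  Position 5 ('b'): no match needed
  Position 6 ('d'): no match needed
  Position 7 ('a'): no match needed
All 3 characters matched => is a subsequence

1


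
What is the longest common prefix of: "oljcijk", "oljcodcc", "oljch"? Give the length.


Words: oljcijk, oljcodcc, oljch
  Position 0: all 'o' => match
  Position 1: all 'l' => match
  Position 2: all 'j' => match
  Position 3: all 'c' => match
  Position 4: ('i', 'o', 'h') => mismatch, stop
LCP = "oljc" (length 4)

4


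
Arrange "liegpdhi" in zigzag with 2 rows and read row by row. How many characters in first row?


Zigzag "liegpdhi" into 2 rows:
Placing characters:
  'l' => row 0
  'i' => row 1
  'e' => row 0
  'g' => row 1
  'p' => row 0
  'd' => row 1
  'h' => row 0
  'i' => row 1
Rows:
  Row 0: "leph"
  Row 1: "igdi"
First row length: 4

4


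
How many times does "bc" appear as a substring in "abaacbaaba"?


Searching for "bc" in "abaacbaaba"
Scanning each position:
  Position 0: "ab" => no
  Position 1: "ba" => no
  Position 2: "aa" => no
  Position 3: "ac" => no
  Position 4: "cb" => no
  Position 5: "ba" => no
  Position 6: "aa" => no
  Position 7: "ab" => no
  Position 8: "ba" => no
Total occurrences: 0

0


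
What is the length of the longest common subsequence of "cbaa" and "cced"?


LCS of "cbaa" and "cced"
DP table:
           c    c    e    d
      0    0    0    0    0
  c   0    1    1    1    1
  b   0    1    1    1    1
  a   0    1    1    1    1
  a   0    1    1    1    1
LCS length = dp[4][4] = 1

1


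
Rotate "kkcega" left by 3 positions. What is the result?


Input: "kkcega", rotate left by 3
First 3 characters: "kkc"
Remaining characters: "ega"
Concatenate remaining + first: "ega" + "kkc" = "egakkc"

egakkc


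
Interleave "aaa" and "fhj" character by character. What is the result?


Interleaving "aaa" and "fhj":
  Position 0: 'a' from first, 'f' from second => "af"
  Position 1: 'a' from first, 'h' from second => "ah"
  Position 2: 'a' from first, 'j' from second => "aj"
Result: afahaj

afahaj


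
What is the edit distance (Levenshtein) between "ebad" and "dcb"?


Computing edit distance: "ebad" -> "dcb"
DP table:
           d    c    b
      0    1    2    3
  e   1    1    2    3
  b   2    2    2    2
  a   3    3    3    3
  d   4    3    4    4
Edit distance = dp[4][3] = 4

4


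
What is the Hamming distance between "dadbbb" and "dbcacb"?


Comparing "dadbbb" and "dbcacb" position by position:
  Position 0: 'd' vs 'd' => same
  Position 1: 'a' vs 'b' => differ
  Position 2: 'd' vs 'c' => differ
  Position 3: 'b' vs 'a' => differ
  Position 4: 'b' vs 'c' => differ
  Position 5: 'b' vs 'b' => same
Total differences (Hamming distance): 4

4


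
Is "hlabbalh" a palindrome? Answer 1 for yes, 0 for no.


Input: hlabbalh
Reversed: hlabbalh
  Compare pos 0 ('h') with pos 7 ('h'): match
  Compare pos 1 ('l') with pos 6 ('l'): match
  Compare pos 2 ('a') with pos 5 ('a'): match
  Compare pos 3 ('b') with pos 4 ('b'): match
Result: palindrome

1


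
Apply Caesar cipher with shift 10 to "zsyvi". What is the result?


Caesar cipher: shift "zsyvi" by 10
  'z' (pos 25) + 10 = pos 9 = 'j'
  's' (pos 18) + 10 = pos 2 = 'c'
  'y' (pos 24) + 10 = pos 8 = 'i'
  'v' (pos 21) + 10 = pos 5 = 'f'
  'i' (pos 8) + 10 = pos 18 = 's'
Result: jcifs

jcifs


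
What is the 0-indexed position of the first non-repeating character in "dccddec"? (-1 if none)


Input: dccddec
Character frequencies:
  'c': 3
  'd': 3
  'e': 1
Scanning left to right for freq == 1:
  Position 0 ('d'): freq=3, skip
  Position 1 ('c'): freq=3, skip
  Position 2 ('c'): freq=3, skip
  Position 3 ('d'): freq=3, skip
  Position 4 ('d'): freq=3, skip
  Position 5 ('e'): unique! => answer = 5

5


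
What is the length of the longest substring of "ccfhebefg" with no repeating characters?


Input: "ccfhebefg"
Sliding window (track last position of each char):
  Position 0 ('c'): window [0,0] length 1 -- new best
  Position 1 ('c'): repeat (last at 0), move window start to 1
  Position 1 ('c'): window [1,1] length 1
  Position 2 ('f'): window [1,2] length 2 -- new best
  Position 3 ('h'): window [1,3] length 3 -- new best
  Position 4 ('e'): window [1,4] length 4 -- new best
  Position 5 ('b'): window [1,5] length 5 -- new best
  Position 6 ('e'): repeat (last at 4), move window start to 5
  Position 6 ('e'): window [5,6] length 2
  Position 7 ('f'): window [5,7] length 3
  Position 8 ('g'): window [5,8] length 4
Longest substring with no repeats: "cfheb" with length 5

5


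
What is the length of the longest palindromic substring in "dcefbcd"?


Input: "dcefbcd"
Checking substrings for palindromes:
  No multi-char palindromic substrings found
Longest palindromic substring: "d" with length 1

1


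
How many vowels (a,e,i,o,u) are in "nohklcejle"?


Input: nohklcejle
Checking each character:
  'n' at position 0: consonant
  'o' at position 1: vowel (running total: 1)
  'h' at position 2: consonant
  'k' at position 3: consonant
  'l' at position 4: consonant
  'c' at position 5: consonant
  'e' at position 6: vowel (running total: 2)
  'j' at position 7: consonant
  'l' at position 8: consonant
  'e' at position 9: vowel (running total: 3)
Total vowels: 3

3


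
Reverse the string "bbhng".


Input: bbhng
Reading characters right to left:
  Position 4: 'g'
  Position 3: 'n'
  Position 2: 'h'
  Position 1: 'b'
  Position 0: 'b'
Reversed: gnhbb

gnhbb


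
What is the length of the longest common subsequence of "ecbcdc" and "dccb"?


LCS of "ecbcdc" and "dccb"
DP table:
           d    c    c    b
      0    0    0    0    0
  e   0    0    0    0    0
  c   0    0    1    1    1
  b   0    0    1    1    2
  c   0    0    1    2    2
  d   0    1    1    2    2
  c   0    1    2    2    2
LCS length = dp[6][4] = 2

2


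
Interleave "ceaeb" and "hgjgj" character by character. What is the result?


Interleaving "ceaeb" and "hgjgj":
  Position 0: 'c' from first, 'h' from second => "ch"
  Position 1: 'e' from first, 'g' from second => "eg"
  Position 2: 'a' from first, 'j' from second => "aj"
  Position 3: 'e' from first, 'g' from second => "eg"
  Position 4: 'b' from first, 'j' from second => "bj"
Result: chegajegbj

chegajegbj


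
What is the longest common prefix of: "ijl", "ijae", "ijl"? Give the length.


Words: ijl, ijae, ijl
  Position 0: all 'i' => match
  Position 1: all 'j' => match
  Position 2: ('l', 'a', 'l') => mismatch, stop
LCP = "ij" (length 2)

2


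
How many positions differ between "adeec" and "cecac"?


Comparing "adeec" and "cecac" position by position:
  Position 0: 'a' vs 'c' => DIFFER
  Position 1: 'd' vs 'e' => DIFFER
  Position 2: 'e' vs 'c' => DIFFER
  Position 3: 'e' vs 'a' => DIFFER
  Position 4: 'c' vs 'c' => same
Positions that differ: 4

4


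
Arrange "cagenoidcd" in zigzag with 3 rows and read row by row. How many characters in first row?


Zigzag "cagenoidcd" into 3 rows:
Placing characters:
  'c' => row 0
  'a' => row 1
  'g' => row 2
  'e' => row 1
  'n' => row 0
  'o' => row 1
  'i' => row 2
  'd' => row 1
  'c' => row 0
  'd' => row 1
Rows:
  Row 0: "cnc"
  Row 1: "aeodd"
  Row 2: "gi"
First row length: 3

3


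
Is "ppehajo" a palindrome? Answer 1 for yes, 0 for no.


Input: ppehajo
Reversed: ojahepp
  Compare pos 0 ('p') with pos 6 ('o'): MISMATCH
  Compare pos 1 ('p') with pos 5 ('j'): MISMATCH
  Compare pos 2 ('e') with pos 4 ('a'): MISMATCH
Result: not a palindrome

0


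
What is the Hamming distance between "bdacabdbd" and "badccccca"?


Comparing "bdacabdbd" and "badccccca" position by position:
  Position 0: 'b' vs 'b' => same
  Position 1: 'd' vs 'a' => differ
  Position 2: 'a' vs 'd' => differ
  Position 3: 'c' vs 'c' => same
  Position 4: 'a' vs 'c' => differ
  Position 5: 'b' vs 'c' => differ
  Position 6: 'd' vs 'c' => differ
  Position 7: 'b' vs 'c' => differ
  Position 8: 'd' vs 'a' => differ
Total differences (Hamming distance): 7

7


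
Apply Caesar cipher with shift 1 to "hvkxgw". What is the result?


Caesar cipher: shift "hvkxgw" by 1
  'h' (pos 7) + 1 = pos 8 = 'i'
  'v' (pos 21) + 1 = pos 22 = 'w'
  'k' (pos 10) + 1 = pos 11 = 'l'
  'x' (pos 23) + 1 = pos 24 = 'y'
  'g' (pos 6) + 1 = pos 7 = 'h'
  'w' (pos 22) + 1 = pos 23 = 'x'
Result: iwlyhx

iwlyhx


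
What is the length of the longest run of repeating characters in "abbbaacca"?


Input: "abbbaacca"
Scanning for longest run:
  Position 1 ('b'): new char, reset run to 1
  Position 2 ('b'): continues run of 'b', length=2
  Position 3 ('b'): continues run of 'b', length=3
  Position 4 ('a'): new char, reset run to 1
  Position 5 ('a'): continues run of 'a', length=2
  Position 6 ('c'): new char, reset run to 1
  Position 7 ('c'): continues run of 'c', length=2
  Position 8 ('a'): new char, reset run to 1
Longest run: 'b' with length 3

3


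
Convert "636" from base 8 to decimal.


Input: "636" in base 8
Positional expansion:
  Digit '6' (value 6) x 8^2 = 384
  Digit '3' (value 3) x 8^1 = 24
  Digit '6' (value 6) x 8^0 = 6
Sum = 414

414


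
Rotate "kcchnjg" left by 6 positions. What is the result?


Input: "kcchnjg", rotate left by 6
First 6 characters: "kcchnj"
Remaining characters: "g"
Concatenate remaining + first: "g" + "kcchnj" = "gkcchnj"

gkcchnj


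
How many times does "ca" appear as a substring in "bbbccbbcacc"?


Searching for "ca" in "bbbccbbcacc"
Scanning each position:
  Position 0: "bb" => no
  Position 1: "bb" => no
  Position 2: "bc" => no
  Position 3: "cc" => no
  Position 4: "cb" => no
  Position 5: "bb" => no
  Position 6: "bc" => no
  Position 7: "ca" => MATCH
  Position 8: "ac" => no
  Position 9: "cc" => no
Total occurrences: 1

1


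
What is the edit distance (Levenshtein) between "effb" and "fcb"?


Computing edit distance: "effb" -> "fcb"
DP table:
           f    c    b
      0    1    2    3
  e   1    1    2    3
  f   2    1    2    3
  f   3    2    2    3
  b   4    3    3    2
Edit distance = dp[4][3] = 2

2


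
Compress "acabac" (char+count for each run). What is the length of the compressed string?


Input: acabac
Runs:
  'a' x 1 => "a1"
  'c' x 1 => "c1"
  'a' x 1 => "a1"
  'b' x 1 => "b1"
  'a' x 1 => "a1"
  'c' x 1 => "c1"
Compressed: "a1c1a1b1a1c1"
Compressed length: 12

12


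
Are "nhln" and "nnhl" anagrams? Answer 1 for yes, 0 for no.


Strings: "nhln", "nnhl"
Sorted first:  hlnn
Sorted second: hlnn
Sorted forms match => anagrams

1


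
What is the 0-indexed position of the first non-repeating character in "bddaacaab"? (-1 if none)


Input: bddaacaab
Character frequencies:
  'a': 4
  'b': 2
  'c': 1
  'd': 2
Scanning left to right for freq == 1:
  Position 0 ('b'): freq=2, skip
  Position 1 ('d'): freq=2, skip
  Position 2 ('d'): freq=2, skip
  Position 3 ('a'): freq=4, skip
  Position 4 ('a'): freq=4, skip
  Position 5 ('c'): unique! => answer = 5

5


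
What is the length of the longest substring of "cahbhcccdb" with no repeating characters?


Input: "cahbhcccdb"
Sliding window (track last position of each char):
  Position 0 ('c'): window [0,0] length 1 -- new best
  Position 1 ('a'): window [0,1] length 2 -- new best
  Position 2 ('h'): window [0,2] length 3 -- new best
  Position 3 ('b'): window [0,3] length 4 -- new best
  Position 4 ('h'): repeat (last at 2), move window start to 3
  Position 4 ('h'): window [3,4] length 2
  Position 5 ('c'): window [3,5] length 3
  Position 6 ('c'): repeat (last at 5), move window start to 6
  Position 6 ('c'): window [6,6] length 1
  Position 7 ('c'): repeat (last at 6), move window start to 7
  Position 7 ('c'): window [7,7] length 1
  Position 8 ('d'): window [7,8] length 2
  Position 9 ('b'): window [7,9] length 3
Longest substring with no repeats: "cahb" with length 4

4


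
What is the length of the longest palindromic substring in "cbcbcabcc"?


Input: "cbcbcabcc"
Checking substrings for palindromes:
  [0:5] "cbcbc" (len 5) => palindrome
  [0:3] "cbc" (len 3) => palindrome
  [1:4] "bcb" (len 3) => palindrome
  [2:5] "cbc" (len 3) => palindrome
  [7:9] "cc" (len 2) => palindrome
Longest palindromic substring: "cbcbc" with length 5

5


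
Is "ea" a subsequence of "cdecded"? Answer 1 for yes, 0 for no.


Check if "ea" is a subsequence of "cdecded"
Greedy scan:
  Position 0 ('c'): no match needed
  Position 1 ('d'): no match needed
  Position 2 ('e'): matches sub[0] = 'e'
  Position 3 ('c'): no match needed
  Position 4 ('d'): no match needed
  Position 5 ('e'): no match needed
  Position 6 ('d'): no match needed
Only matched 1/2 characters => not a subsequence

0


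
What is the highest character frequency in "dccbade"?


Input: dccbade
Character counts:
  'a': 1
  'b': 1
  'c': 2
  'd': 2
  'e': 1
Maximum frequency: 2

2


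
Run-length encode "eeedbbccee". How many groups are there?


Input: eeedbbccee
Scanning for consecutive runs:
  Group 1: 'e' x 3 (positions 0-2)
  Group 2: 'd' x 1 (positions 3-3)
  Group 3: 'b' x 2 (positions 4-5)
  Group 4: 'c' x 2 (positions 6-7)
  Group 5: 'e' x 2 (positions 8-9)
Total groups: 5

5


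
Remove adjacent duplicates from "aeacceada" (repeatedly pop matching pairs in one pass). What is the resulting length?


Input: aeacceada
Stack-based adjacent duplicate removal:
  Read 'a': push. Stack: a
  Read 'e': push. Stack: ae
  Read 'a': push. Stack: aea
  Read 'c': push. Stack: aeac
  Read 'c': matches stack top 'c' => pop. Stack: aea
  Read 'e': push. Stack: aeae
  Read 'a': push. Stack: aeaea
  Read 'd': push. Stack: aeaead
  Read 'a': push. Stack: aeaeada
Final stack: "aeaeada" (length 7)

7


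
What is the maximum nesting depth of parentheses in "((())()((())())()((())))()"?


Input: "((())()((())())()((())))()"
Tracking depth:
  Position 0 '(': depth becomes 1
  Position 1 '(': depth becomes 2
  Position 2 '(': depth becomes 3
  Position 3 ')': depth becomes 2
  Position 4 ')': depth becomes 1
  Position 5 '(': depth becomes 2
  Position 6 ')': depth becomes 1
  Position 7 '(': depth becomes 2
  Position 8 '(': depth becomes 3
  Position 9 '(': depth becomes 4
  Position 10 ')': depth becomes 3
  Position 11 ')': depth becomes 2
  Position 12 '(': depth becomes 3
  Position 13 ')': depth becomes 2
  Position 14 ')': depth becomes 1
  Position 15 '(': depth becomes 2
  Position 16 ')': depth becomes 1
  Position 17 '(': depth becomes 2
  Position 18 '(': depth becomes 3
  Position 19 '(': depth becomes 4
  Position 20 ')': depth becomes 3
  Position 21 ')': depth becomes 2
  Position 22 ')': depth becomes 1
  Position 23 ')': depth becomes 0
  Position 24 '(': depth becomes 1
  Position 25 ')': depth becomes 0
Maximum depth reached: 4

4


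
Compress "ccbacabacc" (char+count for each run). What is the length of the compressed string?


Input: ccbacabacc
Runs:
  'c' x 2 => "c2"
  'b' x 1 => "b1"
  'a' x 1 => "a1"
  'c' x 1 => "c1"
  'a' x 1 => "a1"
  'b' x 1 => "b1"
  'a' x 1 => "a1"
  'c' x 2 => "c2"
Compressed: "c2b1a1c1a1b1a1c2"
Compressed length: 16

16


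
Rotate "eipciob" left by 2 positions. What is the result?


Input: "eipciob", rotate left by 2
First 2 characters: "ei"
Remaining characters: "pciob"
Concatenate remaining + first: "pciob" + "ei" = "pciobei"

pciobei


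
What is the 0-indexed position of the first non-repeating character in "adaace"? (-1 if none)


Input: adaace
Character frequencies:
  'a': 3
  'c': 1
  'd': 1
  'e': 1
Scanning left to right for freq == 1:
  Position 0 ('a'): freq=3, skip
  Position 1 ('d'): unique! => answer = 1

1


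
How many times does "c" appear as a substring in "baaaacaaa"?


Searching for "c" in "baaaacaaa"
Scanning each position:
  Position 0: "b" => no
  Position 1: "a" => no
  Position 2: "a" => no
  Position 3: "a" => no
  Position 4: "a" => no
  Position 5: "c" => MATCH
  Position 6: "a" => no
  Position 7: "a" => no
  Position 8: "a" => no
Total occurrences: 1

1


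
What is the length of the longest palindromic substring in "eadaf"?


Input: "eadaf"
Checking substrings for palindromes:
  [1:4] "ada" (len 3) => palindrome
Longest palindromic substring: "ada" with length 3

3


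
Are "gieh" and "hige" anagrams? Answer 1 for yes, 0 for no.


Strings: "gieh", "hige"
Sorted first:  eghi
Sorted second: eghi
Sorted forms match => anagrams

1


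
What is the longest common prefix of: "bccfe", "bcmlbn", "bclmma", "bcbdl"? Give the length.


Words: bccfe, bcmlbn, bclmma, bcbdl
  Position 0: all 'b' => match
  Position 1: all 'c' => match
  Position 2: ('c', 'm', 'l', 'b') => mismatch, stop
LCP = "bc" (length 2)

2


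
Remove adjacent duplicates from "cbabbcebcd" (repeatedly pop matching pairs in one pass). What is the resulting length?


Input: cbabbcebcd
Stack-based adjacent duplicate removal:
  Read 'c': push. Stack: c
  Read 'b': push. Stack: cb
  Read 'a': push. Stack: cba
  Read 'b': push. Stack: cbab
  Read 'b': matches stack top 'b' => pop. Stack: cba
  Read 'c': push. Stack: cbac
  Read 'e': push. Stack: cbace
  Read 'b': push. Stack: cbaceb
  Read 'c': push. Stack: cbacebc
  Read 'd': push. Stack: cbacebcd
Final stack: "cbacebcd" (length 8)

8


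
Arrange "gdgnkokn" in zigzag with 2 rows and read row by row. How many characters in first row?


Zigzag "gdgnkokn" into 2 rows:
Placing characters:
  'g' => row 0
  'd' => row 1
  'g' => row 0
  'n' => row 1
  'k' => row 0
  'o' => row 1
  'k' => row 0
  'n' => row 1
Rows:
  Row 0: "ggkk"
  Row 1: "dnon"
First row length: 4

4


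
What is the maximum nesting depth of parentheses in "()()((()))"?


Input: "()()((()))"
Tracking depth:
  Position 0 '(': depth becomes 1
  Position 1 ')': depth becomes 0
  Position 2 '(': depth becomes 1
  Position 3 ')': depth becomes 0
  Position 4 '(': depth becomes 1
  Position 5 '(': depth becomes 2
  Position 6 '(': depth becomes 3
  Position 7 ')': depth becomes 2
  Position 8 ')': depth becomes 1
  Position 9 ')': depth becomes 0
Maximum depth reached: 3

3


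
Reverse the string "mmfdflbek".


Input: mmfdflbek
Reading characters right to left:
  Position 8: 'k'
  Position 7: 'e'
  Position 6: 'b'
  Position 5: 'l'
  Position 4: 'f'
  Position 3: 'd'
  Position 2: 'f'
  Position 1: 'm'
  Position 0: 'm'
Reversed: keblfdfmm

keblfdfmm


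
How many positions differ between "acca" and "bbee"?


Comparing "acca" and "bbee" position by position:
  Position 0: 'a' vs 'b' => DIFFER
  Position 1: 'c' vs 'b' => DIFFER
  Position 2: 'c' vs 'e' => DIFFER
  Position 3: 'a' vs 'e' => DIFFER
Positions that differ: 4

4


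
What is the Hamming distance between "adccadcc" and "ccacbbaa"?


Comparing "adccadcc" and "ccacbbaa" position by position:
  Position 0: 'a' vs 'c' => differ
  Position 1: 'd' vs 'c' => differ
  Position 2: 'c' vs 'a' => differ
  Position 3: 'c' vs 'c' => same
  Position 4: 'a' vs 'b' => differ
  Position 5: 'd' vs 'b' => differ
  Position 6: 'c' vs 'a' => differ
  Position 7: 'c' vs 'a' => differ
Total differences (Hamming distance): 7

7


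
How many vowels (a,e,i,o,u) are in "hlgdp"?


Input: hlgdp
Checking each character:
  'h' at position 0: consonant
  'l' at position 1: consonant
  'g' at position 2: consonant
  'd' at position 3: consonant
  'p' at position 4: consonant
Total vowels: 0

0


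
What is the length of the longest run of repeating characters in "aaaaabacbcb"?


Input: "aaaaabacbcb"
Scanning for longest run:
  Position 1 ('a'): continues run of 'a', length=2
  Position 2 ('a'): continues run of 'a', length=3
  Position 3 ('a'): continues run of 'a', length=4
  Position 4 ('a'): continues run of 'a', length=5
  Position 5 ('b'): new char, reset run to 1
  Position 6 ('a'): new char, reset run to 1
  Position 7 ('c'): new char, reset run to 1
  Position 8 ('b'): new char, reset run to 1
  Position 9 ('c'): new char, reset run to 1
  Position 10 ('b'): new char, reset run to 1
Longest run: 'a' with length 5

5


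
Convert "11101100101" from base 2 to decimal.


Input: "11101100101" in base 2
Positional expansion:
  Digit '1' (value 1) x 2^10 = 1024
  Digit '1' (value 1) x 2^9 = 512
  Digit '1' (value 1) x 2^8 = 256
  Digit '0' (value 0) x 2^7 = 0
  Digit '1' (value 1) x 2^6 = 64
  Digit '1' (value 1) x 2^5 = 32
  Digit '0' (value 0) x 2^4 = 0
  Digit '0' (value 0) x 2^3 = 0
  Digit '1' (value 1) x 2^2 = 4
  Digit '0' (value 0) x 2^1 = 0
  Digit '1' (value 1) x 2^0 = 1
Sum = 1893

1893


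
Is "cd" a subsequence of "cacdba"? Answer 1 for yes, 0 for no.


Check if "cd" is a subsequence of "cacdba"
Greedy scan:
  Position 0 ('c'): matches sub[0] = 'c'
  Position 1 ('a'): no match needed
  Position 2 ('c'): no match needed
  Position 3 ('d'): matches sub[1] = 'd'
  Position 4 ('b'): no match needed
  Position 5 ('a'): no match needed
All 2 characters matched => is a subsequence

1


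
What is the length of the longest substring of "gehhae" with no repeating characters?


Input: "gehhae"
Sliding window (track last position of each char):
  Position 0 ('g'): window [0,0] length 1 -- new best
  Position 1 ('e'): window [0,1] length 2 -- new best
  Position 2 ('h'): window [0,2] length 3 -- new best
  Position 3 ('h'): repeat (last at 2), move window start to 3
  Position 3 ('h'): window [3,3] length 1
  Position 4 ('a'): window [3,4] length 2
  Position 5 ('e'): window [3,5] length 3
Longest substring with no repeats: "geh" with length 3

3


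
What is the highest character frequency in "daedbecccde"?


Input: daedbecccde
Character counts:
  'a': 1
  'b': 1
  'c': 3
  'd': 3
  'e': 3
Maximum frequency: 3

3


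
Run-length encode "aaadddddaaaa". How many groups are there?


Input: aaadddddaaaa
Scanning for consecutive runs:
  Group 1: 'a' x 3 (positions 0-2)
  Group 2: 'd' x 5 (positions 3-7)
  Group 3: 'a' x 4 (positions 8-11)
Total groups: 3

3


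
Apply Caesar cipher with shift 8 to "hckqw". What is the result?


Caesar cipher: shift "hckqw" by 8
  'h' (pos 7) + 8 = pos 15 = 'p'
  'c' (pos 2) + 8 = pos 10 = 'k'
  'k' (pos 10) + 8 = pos 18 = 's'
  'q' (pos 16) + 8 = pos 24 = 'y'
  'w' (pos 22) + 8 = pos 4 = 'e'
Result: pksye

pksye


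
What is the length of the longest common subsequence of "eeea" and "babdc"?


LCS of "eeea" and "babdc"
DP table:
           b    a    b    d    c
      0    0    0    0    0    0
  e   0    0    0    0    0    0
  e   0    0    0    0    0    0
  e   0    0    0    0    0    0
  a   0    0    1    1    1    1
LCS length = dp[4][5] = 1

1


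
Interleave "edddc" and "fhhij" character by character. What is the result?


Interleaving "edddc" and "fhhij":
  Position 0: 'e' from first, 'f' from second => "ef"
  Position 1: 'd' from first, 'h' from second => "dh"
  Position 2: 'd' from first, 'h' from second => "dh"
  Position 3: 'd' from first, 'i' from second => "di"
  Position 4: 'c' from first, 'j' from second => "cj"
Result: efdhdhdicj

efdhdhdicj


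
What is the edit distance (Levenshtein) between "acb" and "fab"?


Computing edit distance: "acb" -> "fab"
DP table:
           f    a    b
      0    1    2    3
  a   1    1    1    2
  c   2    2    2    2
  b   3    3    3    2
Edit distance = dp[3][3] = 2

2


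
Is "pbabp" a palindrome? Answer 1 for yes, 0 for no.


Input: pbabp
Reversed: pbabp
  Compare pos 0 ('p') with pos 4 ('p'): match
  Compare pos 1 ('b') with pos 3 ('b'): match
Result: palindrome

1


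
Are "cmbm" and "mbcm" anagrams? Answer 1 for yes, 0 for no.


Strings: "cmbm", "mbcm"
Sorted first:  bcmm
Sorted second: bcmm
Sorted forms match => anagrams

1


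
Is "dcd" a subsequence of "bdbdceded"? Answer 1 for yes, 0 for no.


Check if "dcd" is a subsequence of "bdbdceded"
Greedy scan:
  Position 0 ('b'): no match needed
  Position 1 ('d'): matches sub[0] = 'd'
  Position 2 ('b'): no match needed
  Position 3 ('d'): no match needed
  Position 4 ('c'): matches sub[1] = 'c'
  Position 5 ('e'): no match needed
  Position 6 ('d'): matches sub[2] = 'd'
  Position 7 ('e'): no match needed
  Position 8 ('d'): no match needed
All 3 characters matched => is a subsequence

1


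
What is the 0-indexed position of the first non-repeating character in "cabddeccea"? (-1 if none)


Input: cabddeccea
Character frequencies:
  'a': 2
  'b': 1
  'c': 3
  'd': 2
  'e': 2
Scanning left to right for freq == 1:
  Position 0 ('c'): freq=3, skip
  Position 1 ('a'): freq=2, skip
  Position 2 ('b'): unique! => answer = 2

2


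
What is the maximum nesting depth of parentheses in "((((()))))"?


Input: "((((()))))"
Tracking depth:
  Position 0 '(': depth becomes 1
  Position 1 '(': depth becomes 2
  Position 2 '(': depth becomes 3
  Position 3 '(': depth becomes 4
  Position 4 '(': depth becomes 5
  Position 5 ')': depth becomes 4
  Position 6 ')': depth becomes 3
  Position 7 ')': depth becomes 2
  Position 8 ')': depth becomes 1
  Position 9 ')': depth becomes 0
Maximum depth reached: 5

5


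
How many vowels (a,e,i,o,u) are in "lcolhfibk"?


Input: lcolhfibk
Checking each character:
  'l' at position 0: consonant
  'c' at position 1: consonant
  'o' at position 2: vowel (running total: 1)
  'l' at position 3: consonant
  'h' at position 4: consonant
  'f' at position 5: consonant
  'i' at position 6: vowel (running total: 2)
  'b' at position 7: consonant
  'k' at position 8: consonant
Total vowels: 2

2


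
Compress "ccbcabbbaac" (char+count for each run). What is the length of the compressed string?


Input: ccbcabbbaac
Runs:
  'c' x 2 => "c2"
  'b' x 1 => "b1"
  'c' x 1 => "c1"
  'a' x 1 => "a1"
  'b' x 3 => "b3"
  'a' x 2 => "a2"
  'c' x 1 => "c1"
Compressed: "c2b1c1a1b3a2c1"
Compressed length: 14

14


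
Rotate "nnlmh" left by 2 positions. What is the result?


Input: "nnlmh", rotate left by 2
First 2 characters: "nn"
Remaining characters: "lmh"
Concatenate remaining + first: "lmh" + "nn" = "lmhnn"

lmhnn


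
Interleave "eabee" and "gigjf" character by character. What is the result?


Interleaving "eabee" and "gigjf":
  Position 0: 'e' from first, 'g' from second => "eg"
  Position 1: 'a' from first, 'i' from second => "ai"
  Position 2: 'b' from first, 'g' from second => "bg"
  Position 3: 'e' from first, 'j' from second => "ej"
  Position 4: 'e' from first, 'f' from second => "ef"
Result: egaibgejef

egaibgejef


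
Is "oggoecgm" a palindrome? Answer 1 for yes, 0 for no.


Input: oggoecgm
Reversed: mgceoggo
  Compare pos 0 ('o') with pos 7 ('m'): MISMATCH
  Compare pos 1 ('g') with pos 6 ('g'): match
  Compare pos 2 ('g') with pos 5 ('c'): MISMATCH
  Compare pos 3 ('o') with pos 4 ('e'): MISMATCH
Result: not a palindrome

0


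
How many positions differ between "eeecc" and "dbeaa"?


Comparing "eeecc" and "dbeaa" position by position:
  Position 0: 'e' vs 'd' => DIFFER
  Position 1: 'e' vs 'b' => DIFFER
  Position 2: 'e' vs 'e' => same
  Position 3: 'c' vs 'a' => DIFFER
  Position 4: 'c' vs 'a' => DIFFER
Positions that differ: 4

4


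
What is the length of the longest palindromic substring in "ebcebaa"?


Input: "ebcebaa"
Checking substrings for palindromes:
  [5:7] "aa" (len 2) => palindrome
Longest palindromic substring: "aa" with length 2

2


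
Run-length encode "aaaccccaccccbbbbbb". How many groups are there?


Input: aaaccccaccccbbbbbb
Scanning for consecutive runs:
  Group 1: 'a' x 3 (positions 0-2)
  Group 2: 'c' x 4 (positions 3-6)
  Group 3: 'a' x 1 (positions 7-7)
  Group 4: 'c' x 4 (positions 8-11)
  Group 5: 'b' x 6 (positions 12-17)
Total groups: 5

5


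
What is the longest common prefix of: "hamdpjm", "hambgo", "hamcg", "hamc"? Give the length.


Words: hamdpjm, hambgo, hamcg, hamc
  Position 0: all 'h' => match
  Position 1: all 'a' => match
  Position 2: all 'm' => match
  Position 3: ('d', 'b', 'c', 'c') => mismatch, stop
LCP = "ham" (length 3)

3


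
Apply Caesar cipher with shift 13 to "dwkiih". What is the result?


Caesar cipher: shift "dwkiih" by 13
  'd' (pos 3) + 13 = pos 16 = 'q'
  'w' (pos 22) + 13 = pos 9 = 'j'
  'k' (pos 10) + 13 = pos 23 = 'x'
  'i' (pos 8) + 13 = pos 21 = 'v'
  'i' (pos 8) + 13 = pos 21 = 'v'
  'h' (pos 7) + 13 = pos 20 = 'u'
Result: qjxvvu

qjxvvu


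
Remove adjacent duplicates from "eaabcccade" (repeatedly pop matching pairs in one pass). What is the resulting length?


Input: eaabcccade
Stack-based adjacent duplicate removal:
  Read 'e': push. Stack: e
  Read 'a': push. Stack: ea
  Read 'a': matches stack top 'a' => pop. Stack: e
  Read 'b': push. Stack: eb
  Read 'c': push. Stack: ebc
  Read 'c': matches stack top 'c' => pop. Stack: eb
  Read 'c': push. Stack: ebc
  Read 'a': push. Stack: ebca
  Read 'd': push. Stack: ebcad
  Read 'e': push. Stack: ebcade
Final stack: "ebcade" (length 6)

6


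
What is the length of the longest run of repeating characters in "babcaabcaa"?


Input: "babcaabcaa"
Scanning for longest run:
  Position 1 ('a'): new char, reset run to 1
  Position 2 ('b'): new char, reset run to 1
  Position 3 ('c'): new char, reset run to 1
  Position 4 ('a'): new char, reset run to 1
  Position 5 ('a'): continues run of 'a', length=2
  Position 6 ('b'): new char, reset run to 1
  Position 7 ('c'): new char, reset run to 1
  Position 8 ('a'): new char, reset run to 1
  Position 9 ('a'): continues run of 'a', length=2
Longest run: 'a' with length 2

2


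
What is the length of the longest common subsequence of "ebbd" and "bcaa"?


LCS of "ebbd" and "bcaa"
DP table:
           b    c    a    a
      0    0    0    0    0
  e   0    0    0    0    0
  b   0    1    1    1    1
  b   0    1    1    1    1
  d   0    1    1    1    1
LCS length = dp[4][4] = 1

1


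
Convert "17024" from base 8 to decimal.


Input: "17024" in base 8
Positional expansion:
  Digit '1' (value 1) x 8^4 = 4096
  Digit '7' (value 7) x 8^3 = 3584
  Digit '0' (value 0) x 8^2 = 0
  Digit '2' (value 2) x 8^1 = 16
  Digit '4' (value 4) x 8^0 = 4
Sum = 7700

7700


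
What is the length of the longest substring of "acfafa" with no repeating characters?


Input: "acfafa"
Sliding window (track last position of each char):
  Position 0 ('a'): window [0,0] length 1 -- new best
  Position 1 ('c'): window [0,1] length 2 -- new best
  Position 2 ('f'): window [0,2] length 3 -- new best
  Position 3 ('a'): repeat (last at 0), move window start to 1
  Position 3 ('a'): window [1,3] length 3
  Position 4 ('f'): repeat (last at 2), move window start to 3
  Position 4 ('f'): window [3,4] length 2
  Position 5 ('a'): repeat (last at 3), move window start to 4
  Position 5 ('a'): window [4,5] length 2
Longest substring with no repeats: "acf" with length 3

3


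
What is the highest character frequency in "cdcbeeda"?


Input: cdcbeeda
Character counts:
  'a': 1
  'b': 1
  'c': 2
  'd': 2
  'e': 2
Maximum frequency: 2

2


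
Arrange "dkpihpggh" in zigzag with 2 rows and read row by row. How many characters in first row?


Zigzag "dkpihpggh" into 2 rows:
Placing characters:
  'd' => row 0
  'k' => row 1
  'p' => row 0
  'i' => row 1
  'h' => row 0
  'p' => row 1
  'g' => row 0
  'g' => row 1
  'h' => row 0
Rows:
  Row 0: "dphgh"
  Row 1: "kipg"
First row length: 5

5


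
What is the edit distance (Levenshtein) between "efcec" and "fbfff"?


Computing edit distance: "efcec" -> "fbfff"
DP table:
           f    b    f    f    f
      0    1    2    3    4    5
  e   1    1    2    3    4    5
  f   2    1    2    2    3    4
  c   3    2    2    3    3    4
  e   4    3    3    3    4    4
  c   5    4    4    4    4    5
Edit distance = dp[5][5] = 5

5


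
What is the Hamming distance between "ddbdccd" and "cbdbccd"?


Comparing "ddbdccd" and "cbdbccd" position by position:
  Position 0: 'd' vs 'c' => differ
  Position 1: 'd' vs 'b' => differ
  Position 2: 'b' vs 'd' => differ
  Position 3: 'd' vs 'b' => differ
  Position 4: 'c' vs 'c' => same
  Position 5: 'c' vs 'c' => same
  Position 6: 'd' vs 'd' => same
Total differences (Hamming distance): 4

4
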